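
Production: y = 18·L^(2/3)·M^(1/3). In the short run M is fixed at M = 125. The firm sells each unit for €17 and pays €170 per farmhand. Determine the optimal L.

With M = 125, MP_L = (2/3)·18·L^(-1/3)·125^(1/3) = 60·L^(-1/3).
Profit maximization for a price taker requires P·MP_L = w: 17·60·L^(-1/3) = 170.
So L^(-1/3) = 1/6, which gives L = 216.

L* = 216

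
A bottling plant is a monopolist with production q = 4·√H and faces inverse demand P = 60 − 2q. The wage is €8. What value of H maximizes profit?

H* = 9

Marginal revenue from the inverse demand is MR = 60 − 4q.
The marginal product is MP_H = 2·H^(-1/2).
A monopolist hires until marginal revenue product equals the wage: MR·MP_H = w.
At H, q = 4·√H. Substituting and solving: (60 − 16·√H)·2·H^(-1/2) = 8 gives H = 9.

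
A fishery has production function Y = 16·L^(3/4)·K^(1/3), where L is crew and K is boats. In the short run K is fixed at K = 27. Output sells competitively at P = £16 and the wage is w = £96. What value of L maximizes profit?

With K = 27, MP_L = (3/4)·16·L^(-1/4)·27^(1/3) = 36·L^(-1/4).
Profit maximization for a price taker requires P·MP_L = w: 16·36·L^(-1/4) = 96.
So L^(-1/4) = 1/6, which gives L = 1296.

L* = 1296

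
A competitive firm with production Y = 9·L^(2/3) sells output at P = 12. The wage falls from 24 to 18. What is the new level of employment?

L* = 64

From P·MP_L = w with MP_L = 6·L^(-1/3), the labor demand is L(w) = (72/w)^(3).
At w = 24: L = 27. At w = 18: L = 64.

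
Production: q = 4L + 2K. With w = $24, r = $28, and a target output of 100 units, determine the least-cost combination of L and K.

L* = 25, K* = 0

The inputs are perfect substitutes, so the firm uses whichever has the lower cost per unit of output.
Cost per unit of output via L is w/4 = 6; via K it is r/2 = 14. L is cheaper.
Producing q = 100 with L alone: L = 25, K = 0.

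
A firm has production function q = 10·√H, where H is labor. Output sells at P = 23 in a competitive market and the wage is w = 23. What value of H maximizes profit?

H* = 25

MP_H = (1/2)·10·H^(-1/2) = 5·H^(-1/2).
Profit maximization for a price taker requires P·MP_H = w: 23·5·H^(-1/2) = 23.
So H^(-1/2) = 0.2, which gives H = 25.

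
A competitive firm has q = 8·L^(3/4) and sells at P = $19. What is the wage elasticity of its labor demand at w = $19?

MP_L = (3/4)·8·L^(-1/4), so P·MP_L = w gives 114·L^(-1/4) = w.
Solving, L(w) = (114/w)^(4). This is a constant-elasticity form: L ∝ w^(−4), so ε = −4.

ε = -4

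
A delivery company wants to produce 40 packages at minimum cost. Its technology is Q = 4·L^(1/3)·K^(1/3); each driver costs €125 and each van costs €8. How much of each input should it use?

Cost minimization requires the marginal rate of technical substitution to equal the input-price ratio: MP_L/MP_K = w/r.
Here MP_L/MP_K = (1/3)·(K/L)/(1/3) = (K/L). Setting this equal to 125/8 = 15.625 gives K = 15.625L.
Substituting into Q = 40: 4·L^(1/3)·(15.625L)^(1/3) = 40.
Solving, L = 8 and K = 125.

L* = 8, K* = 125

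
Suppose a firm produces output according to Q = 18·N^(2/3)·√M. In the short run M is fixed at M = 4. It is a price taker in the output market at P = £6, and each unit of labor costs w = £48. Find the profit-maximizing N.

N* = 27

With M = 4, MP_N = (2/3)·18·N^(-1/3)·4^(1/2) = 24·N^(-1/3).
Profit maximization for a price taker requires P·MP_N = w: 6·24·N^(-1/3) = 48.
So N^(-1/3) = 1/3, which gives N = 27.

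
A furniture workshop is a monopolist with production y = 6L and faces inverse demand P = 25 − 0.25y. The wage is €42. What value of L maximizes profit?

L* = 6

Marginal revenue from the inverse demand is MR = 25 − 0.5y.
The marginal product is MP_L = 6.
A monopolist hires until marginal revenue product equals the wage: MR·MP_L = w.
(25 − 3L)·6 = 42, so L = 6.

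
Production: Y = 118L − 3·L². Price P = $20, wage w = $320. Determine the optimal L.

L* = 17

The marginal product of L is MP_L = 118 − 6L.
A price-taking firm hires until the value of the marginal product equals the wage: P·MP_L = w, so 20·(118 − 6L) = 320.
Then 118 − 6L = 16, giving L = 17.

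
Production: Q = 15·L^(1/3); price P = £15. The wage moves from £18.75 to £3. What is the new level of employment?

From P·MP_L = w with MP_L = 5·L^(-2/3), the labor demand is L(w) = (75/w)^(3/2).
At w = 18.75: L = 8. At w = 3: L = 125.

L* = 125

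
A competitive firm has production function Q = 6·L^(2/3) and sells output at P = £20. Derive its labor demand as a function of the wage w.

L(w) = 512000/w³

MP_L = (2/3)·6·L^(-1/3) = 4·L^(-1/3).
Setting P·MP_L = w: 80·L^(-1/3) = w.
Solving for L: L^(-1/3) = w/80, so L = (80/w)^(3).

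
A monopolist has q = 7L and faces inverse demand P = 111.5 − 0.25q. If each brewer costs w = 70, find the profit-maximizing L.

Marginal revenue from the inverse demand is MR = 111.5 − 0.5q.
The marginal product is MP_L = 7.
A monopolist hires until marginal revenue product equals the wage: MR·MP_L = w.
(111.5 − 3.5L)·7 = 70, so L = 29.

L* = 29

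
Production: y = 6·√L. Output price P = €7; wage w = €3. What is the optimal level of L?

L* = 49

MP_L = (1/2)·6·L^(-1/2) = 3·L^(-1/2).
Profit maximization for a price taker requires P·MP_L = w: 7·3·L^(-1/2) = 3.
So L^(-1/2) = 1/7, which gives L = 49.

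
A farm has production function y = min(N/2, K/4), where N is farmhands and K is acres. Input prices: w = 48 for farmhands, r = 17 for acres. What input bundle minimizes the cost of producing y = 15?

With a fixed-proportions technology, the cost-minimizing bundle uses no slack in either input: N/2 = K/4 = y.
So N = 2·15 = 30 and K = 4·15 = 60.

N* = 30, K* = 60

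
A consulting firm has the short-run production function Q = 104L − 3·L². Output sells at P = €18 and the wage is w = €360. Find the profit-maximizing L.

L* = 14

The marginal product of L is MP_L = 104 − 6L.
A price-taking firm hires until the value of the marginal product equals the wage: P·MP_L = w, so 18·(104 − 6L) = 360.
Then 104 − 6L = 20, giving L = 14.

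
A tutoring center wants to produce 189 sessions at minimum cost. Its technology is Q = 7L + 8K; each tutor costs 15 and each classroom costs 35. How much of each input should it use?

The inputs are perfect substitutes, so the firm uses whichever has the lower cost per unit of output.
Cost per unit of output via L is w/7 = 15/7; via K it is r/8 = 4.375. L is cheaper.
Producing Q = 189 with L alone: L = 27, K = 0.

L* = 27, K* = 0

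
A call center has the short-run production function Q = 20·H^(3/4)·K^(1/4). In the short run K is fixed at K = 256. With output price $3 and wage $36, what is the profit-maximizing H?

With K = 256, MP_H = (3/4)·20·H^(-1/4)·256^(1/4) = 60·H^(-1/4).
Profit maximization for a price taker requires P·MP_H = w: 3·60·H^(-1/4) = 36.
So H^(-1/4) = 0.2, which gives H = 625.

H* = 625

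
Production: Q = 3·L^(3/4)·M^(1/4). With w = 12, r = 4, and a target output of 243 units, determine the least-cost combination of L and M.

L* = 81, M* = 81

Cost minimization requires the marginal rate of technical substitution to equal the input-price ratio: MP_L/MP_M = w/r.
Here MP_L/MP_M = (3/4)·(M/L)/(1/4) = 3·(M/L). Setting this equal to 12/4 = 3 gives M = L.
Substituting into Q = 243: 3·L^(3/4)·(L)^(1/4) = 243.
Solving, L = 81 and M = 81.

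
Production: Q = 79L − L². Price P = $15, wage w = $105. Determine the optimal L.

The marginal product of L is MP_L = 79 − 2L.
A price-taking firm hires until the value of the marginal product equals the wage: P·MP_L = w, so 15·(79 − 2L) = 105.
Then 79 − 2L = 7, giving L = 36.

L* = 36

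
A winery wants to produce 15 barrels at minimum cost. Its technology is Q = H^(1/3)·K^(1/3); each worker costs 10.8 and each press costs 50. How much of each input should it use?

H* = 125, K* = 27

Cost minimization requires the marginal rate of technical substitution to equal the input-price ratio: MP_H/MP_K = w/r.
Here MP_H/MP_K = (1/3)·(K/H)/(1/3) = (K/H). Setting this equal to 10.8/50 = 0.216 gives K = 0.216H.
Substituting into Q = 15: H^(1/3)·(0.216H)^(1/3) = 15.
Solving, H = 125 and K = 27.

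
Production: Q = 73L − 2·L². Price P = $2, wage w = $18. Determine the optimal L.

L* = 16

The marginal product of L is MP_L = 73 − 4L.
A price-taking firm hires until the value of the marginal product equals the wage: P·MP_L = w, so 2·(73 − 4L) = 18.
Then 73 − 4L = 9, giving L = 16.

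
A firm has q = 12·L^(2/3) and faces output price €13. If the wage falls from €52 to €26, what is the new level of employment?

L* = 64

From P·MP_L = w with MP_L = 8·L^(-1/3), the labor demand is L(w) = (104/w)^(3).
At w = 52: L = 8. At w = 26: L = 64.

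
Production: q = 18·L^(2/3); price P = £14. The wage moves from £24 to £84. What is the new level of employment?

L* = 8

From P·MP_L = w with MP_L = 12·L^(-1/3), the labor demand is L(w) = (168/w)^(3).
At w = 24: L = 343. At w = 84: L = 8.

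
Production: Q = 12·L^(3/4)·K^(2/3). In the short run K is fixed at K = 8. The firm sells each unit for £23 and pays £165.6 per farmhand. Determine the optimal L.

With K = 8, MP_L = (3/4)·12·L^(-1/4)·8^(2/3) = 36·L^(-1/4).
Profit maximization for a price taker requires P·MP_L = w: 23·36·L^(-1/4) = 165.6.
So L^(-1/4) = 0.2, which gives L = 625.

L* = 625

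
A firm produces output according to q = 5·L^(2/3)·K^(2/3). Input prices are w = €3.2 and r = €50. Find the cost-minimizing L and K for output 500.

L* = 125, K* = 8

Cost minimization requires the marginal rate of technical substitution to equal the input-price ratio: MP_L/MP_K = w/r.
Here MP_L/MP_K = (2/3)·(K/L)/(2/3) = (K/L). Setting this equal to 3.2/50 = 0.064 gives K = 0.064L.
Substituting into q = 500: 5·L^(2/3)·(0.064L)^(2/3) = 500.
Solving, L = 125 and K = 8.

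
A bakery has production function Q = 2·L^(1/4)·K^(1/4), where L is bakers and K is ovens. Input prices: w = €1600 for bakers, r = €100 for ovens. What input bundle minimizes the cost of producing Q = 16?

L* = 16, K* = 256

Cost minimization requires the marginal rate of technical substitution to equal the input-price ratio: MP_L/MP_K = w/r.
Here MP_L/MP_K = (1/4)·(K/L)/(1/4) = (K/L). Setting this equal to 1600/100 = 16 gives K = 16L.
Substituting into Q = 16: 2·L^(1/4)·(16L)^(1/4) = 16.
Solving, L = 16 and K = 256.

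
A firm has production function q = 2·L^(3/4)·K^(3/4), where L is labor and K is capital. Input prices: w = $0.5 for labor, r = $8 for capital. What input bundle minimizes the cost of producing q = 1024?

L* = 256, K* = 16

Cost minimization requires the marginal rate of technical substitution to equal the input-price ratio: MP_L/MP_K = w/r.
Here MP_L/MP_K = (3/4)·(K/L)/(3/4) = (K/L). Setting this equal to 0.5/8 = 0.0625 gives K = 0.0625L.
Substituting into q = 1024: 2·L^(3/4)·(0.0625L)^(3/4) = 1024.
Solving, L = 256 and K = 16.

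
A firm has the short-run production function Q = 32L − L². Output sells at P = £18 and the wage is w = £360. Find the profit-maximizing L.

The marginal product of L is MP_L = 32 − 2L.
A price-taking firm hires until the value of the marginal product equals the wage: P·MP_L = w, so 18·(32 − 2L) = 360.
Then 32 − 2L = 20, giving L = 6.

L* = 6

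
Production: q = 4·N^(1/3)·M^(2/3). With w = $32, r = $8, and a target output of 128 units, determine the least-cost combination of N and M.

N* = 8, M* = 64

Cost minimization requires the marginal rate of technical substitution to equal the input-price ratio: MP_N/MP_M = w/r.
Here MP_N/MP_M = (1/3)·(M/N)/(2/3) = 0.5·(M/N). Setting this equal to 32/8 = 4 gives M = 8N.
Substituting into q = 128: 4·N^(1/3)·(8N)^(2/3) = 128.
Solving, N = 8 and M = 64.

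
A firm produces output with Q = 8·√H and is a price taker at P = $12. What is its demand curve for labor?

H(w) = 2304/w²

MP_H = (1/2)·8·H^(-1/2) = 4·H^(-1/2).
Setting P·MP_H = w: 48·H^(-1/2) = w.
Solving for H: H^(-1/2) = w/48, so H = (48/w)^(2).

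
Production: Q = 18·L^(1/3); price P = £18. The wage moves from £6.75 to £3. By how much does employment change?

From P·MP_L = w with MP_L = 6·L^(-2/3), the labor demand is L(w) = (108/w)^(3/2).
At w = 6.75: L = 64. At w = 3: L = 216.
ΔL = 216 − 64 = 152.

ΔL = 152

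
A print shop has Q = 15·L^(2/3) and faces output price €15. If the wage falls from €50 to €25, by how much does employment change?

From P·MP_L = w with MP_L = 10·L^(-1/3), the labor demand is L(w) = (150/w)^(3).
At w = 50: L = 27. At w = 25: L = 216.
ΔL = 216 − 27 = 189.

ΔL = 189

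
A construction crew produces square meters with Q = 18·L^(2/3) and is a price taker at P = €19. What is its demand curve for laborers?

L(w) = (228/w)^(3)

MP_L = (2/3)·18·L^(-1/3) = 12·L^(-1/3).
Setting P·MP_L = w: 228·L^(-1/3) = w.
Solving for L: L^(-1/3) = w/228, so L = (228/w)^(3).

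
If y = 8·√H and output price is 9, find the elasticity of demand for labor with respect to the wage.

MP_H = (1/2)·8·H^(-1/2), so P·MP_H = w gives 36·H^(-1/2) = w.
Solving, H(w) = (36/w)^(2). This is a constant-elasticity form: H ∝ w^(−2), so ε = −2.

ε = -2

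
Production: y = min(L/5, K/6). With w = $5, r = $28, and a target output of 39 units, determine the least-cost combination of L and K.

With a fixed-proportions technology, the cost-minimizing bundle uses no slack in either input: L/5 = K/6 = y.
So L = 5·39 = 195 and K = 6·39 = 234.

L* = 195, K* = 234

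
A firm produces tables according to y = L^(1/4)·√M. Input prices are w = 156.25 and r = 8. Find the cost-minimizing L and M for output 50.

L* = 16, M* = 625

Cost minimization requires the marginal rate of technical substitution to equal the input-price ratio: MP_L/MP_M = w/r.
Here MP_L/MP_M = (1/4)·(M/L)/(1/2) = 0.5·(M/L). Setting this equal to 156.25/8 = 19.53125 gives M = 39.0625L.
Substituting into y = 50: L^(1/4)·(39.0625L)^(1/2) = 50.
Solving, L = 16 and M = 625.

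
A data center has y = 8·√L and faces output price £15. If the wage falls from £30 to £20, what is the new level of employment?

L* = 9

From P·MP_L = w with MP_L = 4·L^(-1/2), the labor demand is L(w) = (60/w)^(2).
At w = 30: L = 4. At w = 20: L = 9.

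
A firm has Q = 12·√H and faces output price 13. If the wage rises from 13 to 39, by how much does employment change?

ΔH = -32

From P·MP_H = w with MP_H = 6·H^(-1/2), the labor demand is H(w) = (78/w)^(2).
At w = 13: H = 36. At w = 39: H = 4.
ΔH = 4 − 36 = -32.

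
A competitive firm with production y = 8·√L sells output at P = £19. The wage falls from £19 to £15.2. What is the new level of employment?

L* = 25

From P·MP_L = w with MP_L = 4·L^(-1/2), the labor demand is L(w) = (76/w)^(2).
At w = 19: L = 16. At w = 15.2: L = 25.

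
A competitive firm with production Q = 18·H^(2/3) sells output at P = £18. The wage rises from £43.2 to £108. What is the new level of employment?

From P·MP_H = w with MP_H = 12·H^(-1/3), the labor demand is H(w) = (216/w)^(3).
At w = 43.2: H = 125. At w = 108: H = 8.

H* = 8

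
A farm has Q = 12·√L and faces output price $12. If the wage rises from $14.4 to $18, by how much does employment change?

ΔL = -9

From P·MP_L = w with MP_L = 6·L^(-1/2), the labor demand is L(w) = (72/w)^(2).
At w = 14.4: L = 25. At w = 18: L = 16.
ΔL = 16 − 25 = -9.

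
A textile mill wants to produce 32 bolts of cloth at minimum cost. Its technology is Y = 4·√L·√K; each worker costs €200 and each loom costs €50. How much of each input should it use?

Cost minimization requires the marginal rate of technical substitution to equal the input-price ratio: MP_L/MP_K = w/r.
Here MP_L/MP_K = (1/2)·(K/L)/(1/2) = (K/L). Setting this equal to 200/50 = 4 gives K = 4L.
Substituting into Y = 32: 4·L^(1/2)·(4L)^(1/2) = 32.
Solving, L = 4 and K = 16.

L* = 4, K* = 16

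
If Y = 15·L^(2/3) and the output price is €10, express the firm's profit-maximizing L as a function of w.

MP_L = (2/3)·15·L^(-1/3) = 10·L^(-1/3).
Setting P·MP_L = w: 100·L^(-1/3) = w.
Solving for L: L^(-1/3) = w/100, so L = (100/w)^(3).

L(w) = 1000000/w³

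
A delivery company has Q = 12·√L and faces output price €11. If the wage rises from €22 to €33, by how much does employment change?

ΔL = -5

From P·MP_L = w with MP_L = 6·L^(-1/2), the labor demand is L(w) = (66/w)^(2).
At w = 22: L = 9. At w = 33: L = 4.
ΔL = 4 − 9 = -5.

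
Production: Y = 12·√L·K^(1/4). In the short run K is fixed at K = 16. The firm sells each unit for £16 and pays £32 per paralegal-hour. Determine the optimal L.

L* = 36

With K = 16, MP_L = (1/2)·12·L^(-1/2)·16^(1/4) = 12·L^(-1/2).
Profit maximization for a price taker requires P·MP_L = w: 16·12·L^(-1/2) = 32.
So L^(-1/2) = 1/6, which gives L = 36.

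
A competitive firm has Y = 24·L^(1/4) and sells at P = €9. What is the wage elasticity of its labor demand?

ε = -4/3

MP_L = (1/4)·24·L^(-3/4), so P·MP_L = w gives 54·L^(-3/4) = w.
Solving, L(w) = (54/w)^(4/3). This is a constant-elasticity form: L ∝ w^(−4/3), so ε = −4/3.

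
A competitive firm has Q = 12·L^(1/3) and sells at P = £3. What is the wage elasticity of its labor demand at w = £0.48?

ε = -1.5

MP_L = (1/3)·12·L^(-2/3), so P·MP_L = w gives 12·L^(-2/3) = w.
Solving, L(w) = (12/w)^(3/2). This is a constant-elasticity form: L ∝ w^(−3/2), so ε = −3/2.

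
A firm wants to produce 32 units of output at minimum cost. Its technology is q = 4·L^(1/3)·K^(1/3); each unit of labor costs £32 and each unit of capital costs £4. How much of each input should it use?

L* = 8, K* = 64

Cost minimization requires the marginal rate of technical substitution to equal the input-price ratio: MP_L/MP_K = w/r.
Here MP_L/MP_K = (1/3)·(K/L)/(1/3) = (K/L). Setting this equal to 32/4 = 8 gives K = 8L.
Substituting into q = 32: 4·L^(1/3)·(8L)^(1/3) = 32.
Solving, L = 8 and K = 64.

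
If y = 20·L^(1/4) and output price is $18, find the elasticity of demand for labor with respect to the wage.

MP_L = (1/4)·20·L^(-3/4), so P·MP_L = w gives 90·L^(-3/4) = w.
Solving, L(w) = (90/w)^(4/3). This is a constant-elasticity form: L ∝ w^(−4/3), so ε = −4/3.

ε = -4/3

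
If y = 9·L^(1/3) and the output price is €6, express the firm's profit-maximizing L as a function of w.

L(w) = (18/w)^(3/2)

MP_L = (1/3)·9·L^(-2/3) = 3·L^(-2/3).
Setting P·MP_L = w: 18·L^(-2/3) = w.
Solving for L: L^(-2/3) = w/18, so L = (18/w)^(3/2).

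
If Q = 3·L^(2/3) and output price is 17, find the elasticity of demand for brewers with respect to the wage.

MP_L = (2/3)·3·L^(-1/3), so P·MP_L = w gives 34·L^(-1/3) = w.
Solving, L(w) = (34/w)^(3). This is a constant-elasticity form: L ∝ w^(−3), so ε = −3.

ε = -3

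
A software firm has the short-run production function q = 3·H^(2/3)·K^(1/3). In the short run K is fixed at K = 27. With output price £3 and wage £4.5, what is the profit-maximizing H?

With K = 27, MP_H = (2/3)·3·H^(-1/3)·27^(1/3) = 6·H^(-1/3).
Profit maximization for a price taker requires P·MP_H = w: 3·6·H^(-1/3) = 4.5.
So H^(-1/3) = 0.25, which gives H = 64.

H* = 64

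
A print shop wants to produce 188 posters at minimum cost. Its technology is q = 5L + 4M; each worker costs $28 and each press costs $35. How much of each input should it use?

The inputs are perfect substitutes, so the firm uses whichever has the lower cost per unit of output.
Cost per unit of output via L is w/5 = 5.6; via M it is r/4 = 8.75. L is cheaper.
Producing q = 188 with L alone: L = 37.6, M = 0.

L* = 37.6, M* = 0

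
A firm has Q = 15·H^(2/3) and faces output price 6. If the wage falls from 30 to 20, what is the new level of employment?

H* = 27

From P·MP_H = w with MP_H = 10·H^(-1/3), the labor demand is H(w) = (60/w)^(3).
At w = 30: H = 8. At w = 20: H = 27.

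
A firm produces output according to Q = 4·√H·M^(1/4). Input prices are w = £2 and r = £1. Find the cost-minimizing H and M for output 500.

H* = 625, M* = 625

Cost minimization requires the marginal rate of technical substitution to equal the input-price ratio: MP_H/MP_M = w/r.
Here MP_H/MP_M = (1/2)·(M/H)/(1/4) = 2·(M/H). Setting this equal to 2/1 = 2 gives M = H.
Substituting into Q = 500: 4·H^(1/2)·(H)^(1/4) = 500.
Solving, H = 625 and M = 625.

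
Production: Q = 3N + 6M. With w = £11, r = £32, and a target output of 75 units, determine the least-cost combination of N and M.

N* = 25, M* = 0

The inputs are perfect substitutes, so the firm uses whichever has the lower cost per unit of output.
Cost per unit of output via N is w/3 = 11/3; via M it is r/6 = 16/3. N is cheaper.
Producing Q = 75 with N alone: N = 25, M = 0.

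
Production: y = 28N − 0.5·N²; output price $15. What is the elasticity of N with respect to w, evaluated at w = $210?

ε = -1

From P·MP_N = w with MP_N = 28 − N, labor demand is N(w) = 28 − w/15.
dN/dw = −1/(15) = -1/15.
At w = 210, N = 14, so ε = (dN/dw)·(w/N) = (-1/15)·(210/14) = -1.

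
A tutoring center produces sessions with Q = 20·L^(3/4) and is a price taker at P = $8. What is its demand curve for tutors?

MP_L = (3/4)·20·L^(-1/4) = 15·L^(-1/4).
Setting P·MP_L = w: 120·L^(-1/4) = w.
Solving for L: L^(-1/4) = w/120, so L = (120/w)^(4).

L(w) = (120/w)^(4)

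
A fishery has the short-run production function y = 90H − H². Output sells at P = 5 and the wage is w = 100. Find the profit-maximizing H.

The marginal product of H is MP_H = 90 − 2H.
A price-taking firm hires until the value of the marginal product equals the wage: P·MP_H = w, so 5·(90 − 2H) = 100.
Then 90 − 2H = 20, giving H = 35.

H* = 35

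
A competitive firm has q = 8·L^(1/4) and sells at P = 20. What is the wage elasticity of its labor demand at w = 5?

ε = -4/3

MP_L = (1/4)·8·L^(-3/4), so P·MP_L = w gives 40·L^(-3/4) = w.
Solving, L(w) = (40/w)^(4/3). This is a constant-elasticity form: L ∝ w^(−4/3), so ε = −4/3.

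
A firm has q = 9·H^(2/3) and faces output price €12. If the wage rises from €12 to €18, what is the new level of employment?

From P·MP_H = w with MP_H = 6·H^(-1/3), the labor demand is H(w) = (72/w)^(3).
At w = 12: H = 216. At w = 18: H = 64.

H* = 64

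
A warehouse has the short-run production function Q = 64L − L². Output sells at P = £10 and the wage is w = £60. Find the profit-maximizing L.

L* = 29

The marginal product of L is MP_L = 64 − 2L.
A price-taking firm hires until the value of the marginal product equals the wage: P·MP_L = w, so 10·(64 − 2L) = 60.
Then 64 − 2L = 6, giving L = 29.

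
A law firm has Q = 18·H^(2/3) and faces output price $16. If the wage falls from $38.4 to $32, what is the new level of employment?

From P·MP_H = w with MP_H = 12·H^(-1/3), the labor demand is H(w) = (192/w)^(3).
At w = 38.4: H = 125. At w = 32: H = 216.

H* = 216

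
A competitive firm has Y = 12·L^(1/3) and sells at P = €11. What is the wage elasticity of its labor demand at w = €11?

MP_L = (1/3)·12·L^(-2/3), so P·MP_L = w gives 44·L^(-2/3) = w.
Solving, L(w) = (44/w)^(3/2). This is a constant-elasticity form: L ∝ w^(−3/2), so ε = −3/2.

ε = -1.5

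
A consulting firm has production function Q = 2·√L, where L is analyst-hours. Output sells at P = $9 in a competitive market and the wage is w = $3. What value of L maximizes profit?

L* = 9

MP_L = (1/2)·2·L^(-1/2) = L^(-1/2).
Profit maximization for a price taker requires P·MP_L = w: 9·L^(-1/2) = 3.
So L^(-1/2) = 1/3, which gives L = 9.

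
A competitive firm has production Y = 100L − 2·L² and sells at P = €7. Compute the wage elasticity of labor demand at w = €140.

From P·MP_L = w with MP_L = 100 − 4L, labor demand is L(w) = (100 − w/7)/4.
dL/dw = −1/(28) = -1/28.
At w = 140, L = 20, so ε = (dL/dw)·(w/L) = (-1/28)·(140/20) = -0.25.

ε = -0.25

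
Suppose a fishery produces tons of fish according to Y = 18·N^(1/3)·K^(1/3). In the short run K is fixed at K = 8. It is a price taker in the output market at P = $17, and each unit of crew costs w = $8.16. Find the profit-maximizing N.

With K = 8, MP_N = (1/3)·18·N^(-2/3)·8^(1/3) = 12·N^(-2/3).
Profit maximization for a price taker requires P·MP_N = w: 17·12·N^(-2/3) = 8.16.
So N^(-2/3) = 0.04, which gives N = 125.

N* = 125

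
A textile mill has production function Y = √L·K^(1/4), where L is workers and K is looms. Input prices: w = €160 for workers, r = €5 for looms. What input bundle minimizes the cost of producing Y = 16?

Cost minimization requires the marginal rate of technical substitution to equal the input-price ratio: MP_L/MP_K = w/r.
Here MP_L/MP_K = (1/2)·(K/L)/(1/4) = 2·(K/L). Setting this equal to 160/5 = 32 gives K = 16L.
Substituting into Y = 16: L^(1/2)·(16L)^(1/4) = 16.
Solving, L = 16 and K = 256.

L* = 16, K* = 256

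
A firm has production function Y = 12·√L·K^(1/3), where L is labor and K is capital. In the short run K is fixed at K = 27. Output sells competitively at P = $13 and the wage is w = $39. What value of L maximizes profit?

L* = 36

With K = 27, MP_L = (1/2)·12·L^(-1/2)·27^(1/3) = 18·L^(-1/2).
Profit maximization for a price taker requires P·MP_L = w: 13·18·L^(-1/2) = 39.
So L^(-1/2) = 1/6, which gives L = 36.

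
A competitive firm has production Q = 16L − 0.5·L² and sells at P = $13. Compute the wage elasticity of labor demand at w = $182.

From P·MP_L = w with MP_L = 16 − L, labor demand is L(w) = 16 − w/13.
dL/dw = −1/(13) = -1/13.
At w = 182, L = 2, so ε = (dL/dw)·(w/L) = (-1/13)·(182/2) = -7.

ε = -7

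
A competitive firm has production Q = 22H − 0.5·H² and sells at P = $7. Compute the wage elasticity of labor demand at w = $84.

From P·MP_H = w with MP_H = 22 − H, labor demand is H(w) = 22 − w/7.
dH/dw = −1/(7) = -1/7.
At w = 84, H = 10, so ε = (dH/dw)·(w/H) = (-1/7)·(84/10) = -1.2.

ε = -1.2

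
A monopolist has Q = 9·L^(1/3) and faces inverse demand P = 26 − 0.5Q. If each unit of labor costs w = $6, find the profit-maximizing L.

L* = 8

Marginal revenue from the inverse demand is MR = 26 − Q.
The marginal product is MP_L = 3·L^(-2/3).
A monopolist hires until marginal revenue product equals the wage: MR·MP_L = w.
At L, Q = 9·L^(1/3). Substituting and solving: (26 − 9·L^(1/3))·3·L^(-2/3) = 6 gives L = 8.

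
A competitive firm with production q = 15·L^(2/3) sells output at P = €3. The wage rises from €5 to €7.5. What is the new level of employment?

From P·MP_L = w with MP_L = 10·L^(-1/3), the labor demand is L(w) = (30/w)^(3).
At w = 5: L = 216. At w = 7.5: L = 64.

L* = 64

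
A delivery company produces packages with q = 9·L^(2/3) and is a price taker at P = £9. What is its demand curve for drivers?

MP_L = (2/3)·9·L^(-1/3) = 6·L^(-1/3).
Setting P·MP_L = w: 54·L^(-1/3) = w.
Solving for L: L^(-1/3) = w/54, so L = (54/w)^(3).

L(w) = 157464/w³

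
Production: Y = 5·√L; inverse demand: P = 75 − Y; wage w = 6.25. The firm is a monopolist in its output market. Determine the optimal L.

L* = 36

Marginal revenue from the inverse demand is MR = 75 − 2Y.
The marginal product is MP_L = 2.5·L^(-1/2).
A monopolist hires until marginal revenue product equals the wage: MR·MP_L = w.
At L, Y = 5·√L. Substituting and solving: (75 − 10·√L)·2.5·L^(-1/2) = 6.25 gives L = 36.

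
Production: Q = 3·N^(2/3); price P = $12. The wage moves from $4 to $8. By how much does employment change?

ΔN = -189

From P·MP_N = w with MP_N = 2·N^(-1/3), the labor demand is N(w) = (24/w)^(3).
At w = 4: N = 216. At w = 8: N = 27.
ΔN = 27 − 216 = -189.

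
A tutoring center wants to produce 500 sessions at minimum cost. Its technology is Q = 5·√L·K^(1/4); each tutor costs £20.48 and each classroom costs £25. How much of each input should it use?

L* = 625, K* = 256

Cost minimization requires the marginal rate of technical substitution to equal the input-price ratio: MP_L/MP_K = w/r.
Here MP_L/MP_K = (1/2)·(K/L)/(1/4) = 2·(K/L). Setting this equal to 20.48/25 = 0.8192 gives K = 0.4096L.
Substituting into Q = 500: 5·L^(1/2)·(0.4096L)^(1/4) = 500.
Solving, L = 625 and K = 256.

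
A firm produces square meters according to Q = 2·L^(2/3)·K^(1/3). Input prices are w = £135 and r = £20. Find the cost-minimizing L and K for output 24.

Cost minimization requires the marginal rate of technical substitution to equal the input-price ratio: MP_L/MP_K = w/r.
Here MP_L/MP_K = (2/3)·(K/L)/(1/3) = 2·(K/L). Setting this equal to 135/20 = 6.75 gives K = 3.375L.
Substituting into Q = 24: 2·L^(2/3)·(3.375L)^(1/3) = 24.
Solving, L = 8 and K = 27.

L* = 8, K* = 27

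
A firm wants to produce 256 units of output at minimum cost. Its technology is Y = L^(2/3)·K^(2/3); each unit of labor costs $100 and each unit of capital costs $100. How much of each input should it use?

Cost minimization requires the marginal rate of technical substitution to equal the input-price ratio: MP_L/MP_K = w/r.
Here MP_L/MP_K = (2/3)·(K/L)/(2/3) = (K/L). Setting this equal to 100/100 = 1 gives K = L.
Substituting into Y = 256: L^(2/3)·(L)^(2/3) = 256.
Solving, L = 64 and K = 64.

L* = 64, K* = 64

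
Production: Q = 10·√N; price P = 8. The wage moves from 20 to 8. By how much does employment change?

From P·MP_N = w with MP_N = 5·N^(-1/2), the labor demand is N(w) = (40/w)^(2).
At w = 20: N = 4. At w = 8: N = 25.
ΔN = 25 − 4 = 21.

ΔN = 21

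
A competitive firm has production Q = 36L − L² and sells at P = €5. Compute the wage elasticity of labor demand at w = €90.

ε = -1

From P·MP_L = w with MP_L = 36 − 2L, labor demand is L(w) = (36 − w/5)/2.
dL/dw = −1/(10) = -0.1.
At w = 90, L = 9, so ε = (dL/dw)·(w/L) = (-0.1)·(90/9) = -1.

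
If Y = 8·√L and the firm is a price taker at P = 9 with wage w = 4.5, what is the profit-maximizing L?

MP_L = (1/2)·8·L^(-1/2) = 4·L^(-1/2).
Profit maximization for a price taker requires P·MP_L = w: 9·4·L^(-1/2) = 4.5.
So L^(-1/2) = 0.125, which gives L = 64.

L* = 64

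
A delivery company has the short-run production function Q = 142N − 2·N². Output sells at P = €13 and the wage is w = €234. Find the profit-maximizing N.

N* = 31

The marginal product of N is MP_N = 142 − 4N.
A price-taking firm hires until the value of the marginal product equals the wage: P·MP_N = w, so 13·(142 − 4N) = 234.
Then 142 − 4N = 18, giving N = 31.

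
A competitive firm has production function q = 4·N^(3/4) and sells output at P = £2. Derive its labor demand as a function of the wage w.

N(w) = 1296/w^(4)

MP_N = (3/4)·4·N^(-1/4) = 3·N^(-1/4).
Setting P·MP_N = w: 6·N^(-1/4) = w.
Solving for N: N^(-1/4) = w/6, so N = (6/w)^(4).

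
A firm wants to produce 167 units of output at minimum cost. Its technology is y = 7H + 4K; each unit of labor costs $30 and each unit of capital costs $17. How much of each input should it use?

H* = 0, K* = 41.75

The inputs are perfect substitutes, so the firm uses whichever has the lower cost per unit of output.
Cost per unit of output via H is w/7 = 30/7; via K it is r/4 = 4.25. K is cheaper.
Producing y = 167 with K alone: H = 0, K = 41.75.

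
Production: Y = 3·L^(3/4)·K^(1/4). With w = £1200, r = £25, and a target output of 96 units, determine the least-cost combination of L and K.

Cost minimization requires the marginal rate of technical substitution to equal the input-price ratio: MP_L/MP_K = w/r.
Here MP_L/MP_K = (3/4)·(K/L)/(1/4) = 3·(K/L). Setting this equal to 1200/25 = 48 gives K = 16L.
Substituting into Y = 96: 3·L^(3/4)·(16L)^(1/4) = 96.
Solving, L = 16 and K = 256.

L* = 16, K* = 256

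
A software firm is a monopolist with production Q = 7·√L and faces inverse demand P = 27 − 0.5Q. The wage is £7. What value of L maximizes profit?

Marginal revenue from the inverse demand is MR = 27 − Q.
The marginal product is MP_L = 3.5·L^(-1/2).
A monopolist hires until marginal revenue product equals the wage: MR·MP_L = w.
At L, Q = 7·√L. Substituting and solving: (27 − 7·√L)·3.5·L^(-1/2) = 7 gives L = 9.

L* = 9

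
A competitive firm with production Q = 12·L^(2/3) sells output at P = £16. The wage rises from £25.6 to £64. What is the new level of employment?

L* = 8

From P·MP_L = w with MP_L = 8·L^(-1/3), the labor demand is L(w) = (128/w)^(3).
At w = 25.6: L = 125. At w = 64: L = 8.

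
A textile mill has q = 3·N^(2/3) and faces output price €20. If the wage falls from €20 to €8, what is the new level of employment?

N* = 125

From P·MP_N = w with MP_N = 2·N^(-1/3), the labor demand is N(w) = (40/w)^(3).
At w = 20: N = 8. At w = 8: N = 125.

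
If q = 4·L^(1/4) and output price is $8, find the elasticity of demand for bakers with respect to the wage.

MP_L = (1/4)·4·L^(-3/4), so P·MP_L = w gives 8·L^(-3/4) = w.
Solving, L(w) = (8/w)^(4/3). This is a constant-elasticity form: L ∝ w^(−4/3), so ε = −4/3.

ε = -4/3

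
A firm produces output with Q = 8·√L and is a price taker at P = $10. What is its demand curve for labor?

L(w) = 1600/w²

MP_L = (1/2)·8·L^(-1/2) = 4·L^(-1/2).
Setting P·MP_L = w: 40·L^(-1/2) = w.
Solving for L: L^(-1/2) = w/40, so L = (40/w)^(2).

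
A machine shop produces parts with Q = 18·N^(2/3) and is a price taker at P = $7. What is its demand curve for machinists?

MP_N = (2/3)·18·N^(-1/3) = 12·N^(-1/3).
Setting P·MP_N = w: 84·N^(-1/3) = w.
Solving for N: N^(-1/3) = w/84, so N = (84/w)^(3).

N(w) = 592704/w³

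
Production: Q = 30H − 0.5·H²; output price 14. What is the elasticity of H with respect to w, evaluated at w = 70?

ε = -0.2

From P·MP_H = w with MP_H = 30 − H, labor demand is H(w) = 30 − w/14.
dH/dw = −1/(14) = -1/14.
At w = 70, H = 25, so ε = (dH/dw)·(w/H) = (-1/14)·(70/25) = -0.2.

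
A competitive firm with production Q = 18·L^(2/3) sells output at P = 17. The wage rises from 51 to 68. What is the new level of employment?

From P·MP_L = w with MP_L = 12·L^(-1/3), the labor demand is L(w) = (204/w)^(3).
At w = 51: L = 64. At w = 68: L = 27.

L* = 27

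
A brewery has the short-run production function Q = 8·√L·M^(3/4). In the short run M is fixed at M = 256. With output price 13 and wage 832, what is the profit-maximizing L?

With M = 256, MP_L = (1/2)·8·L^(-1/2)·256^(3/4) = 256·L^(-1/2).
Profit maximization for a price taker requires P·MP_L = w: 13·256·L^(-1/2) = 832.
So L^(-1/2) = 0.25, which gives L = 16.

L* = 16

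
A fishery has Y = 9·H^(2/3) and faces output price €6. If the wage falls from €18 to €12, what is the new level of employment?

H* = 27

From P·MP_H = w with MP_H = 6·H^(-1/3), the labor demand is H(w) = (36/w)^(3).
At w = 18: H = 8. At w = 12: H = 27.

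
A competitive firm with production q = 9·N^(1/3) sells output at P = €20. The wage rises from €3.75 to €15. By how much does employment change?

From P·MP_N = w with MP_N = 3·N^(-2/3), the labor demand is N(w) = (60/w)^(3/2).
At w = 3.75: N = 64. At w = 15: N = 8.
ΔN = 8 − 64 = -56.

ΔN = -56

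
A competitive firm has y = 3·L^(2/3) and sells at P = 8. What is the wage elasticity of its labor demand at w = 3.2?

MP_L = (2/3)·3·L^(-1/3), so P·MP_L = w gives 16·L^(-1/3) = w.
Solving, L(w) = (16/w)^(3). This is a constant-elasticity form: L ∝ w^(−3), so ε = −3.

ε = -3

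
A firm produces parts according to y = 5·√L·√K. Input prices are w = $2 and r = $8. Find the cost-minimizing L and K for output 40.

Cost minimization requires the marginal rate of technical substitution to equal the input-price ratio: MP_L/MP_K = w/r.
Here MP_L/MP_K = (1/2)·(K/L)/(1/2) = (K/L). Setting this equal to 2/8 = 0.25 gives K = 0.25L.
Substituting into y = 40: 5·L^(1/2)·(0.25L)^(1/2) = 40.
Solving, L = 16 and K = 4.

L* = 16, K* = 4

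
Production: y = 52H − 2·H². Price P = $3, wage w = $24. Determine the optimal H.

The marginal product of H is MP_H = 52 − 4H.
A price-taking firm hires until the value of the marginal product equals the wage: P·MP_H = w, so 3·(52 − 4H) = 24.
Then 52 − 4H = 8, giving H = 11.

H* = 11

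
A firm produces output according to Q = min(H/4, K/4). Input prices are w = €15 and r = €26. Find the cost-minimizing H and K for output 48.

H* = 192, K* = 192

With a fixed-proportions technology, the cost-minimizing bundle uses no slack in either input: H/4 = K/4 = Q.
So H = 4·48 = 192 and K = 4·48 = 192.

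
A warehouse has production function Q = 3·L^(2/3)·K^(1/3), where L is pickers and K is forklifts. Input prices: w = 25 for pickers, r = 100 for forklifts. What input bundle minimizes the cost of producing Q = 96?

Cost minimization requires the marginal rate of technical substitution to equal the input-price ratio: MP_L/MP_K = w/r.
Here MP_L/MP_K = (2/3)·(K/L)/(1/3) = 2·(K/L). Setting this equal to 25/100 = 0.25 gives K = 0.125L.
Substituting into Q = 96: 3·L^(2/3)·(0.125L)^(1/3) = 96.
Solving, L = 64 and K = 8.

L* = 64, K* = 8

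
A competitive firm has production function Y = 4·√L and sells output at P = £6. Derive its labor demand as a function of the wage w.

MP_L = (1/2)·4·L^(-1/2) = 2·L^(-1/2).
Setting P·MP_L = w: 12·L^(-1/2) = w.
Solving for L: L^(-1/2) = w/12, so L = (12/w)^(2).

L(w) = 144/w²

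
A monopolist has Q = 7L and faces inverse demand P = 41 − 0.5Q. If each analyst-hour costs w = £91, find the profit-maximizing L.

L* = 4

Marginal revenue from the inverse demand is MR = 41 − Q.
The marginal product is MP_L = 7.
A monopolist hires until marginal revenue product equals the wage: MR·MP_L = w.
(41 − 7L)·7 = 91, so L = 4.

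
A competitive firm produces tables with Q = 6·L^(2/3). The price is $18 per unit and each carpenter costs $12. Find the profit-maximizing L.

L* = 216

MP_L = (2/3)·6·L^(-1/3) = 4·L^(-1/3).
Profit maximization for a price taker requires P·MP_L = w: 18·4·L^(-1/3) = 12.
So L^(-1/3) = 1/6, which gives L = 216.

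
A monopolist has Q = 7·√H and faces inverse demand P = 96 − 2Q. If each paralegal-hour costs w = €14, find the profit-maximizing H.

H* = 9

Marginal revenue from the inverse demand is MR = 96 − 4Q.
The marginal product is MP_H = 3.5·H^(-1/2).
A monopolist hires until marginal revenue product equals the wage: MR·MP_H = w.
At H, Q = 7·√H. Substituting and solving: (96 − 28·√H)·3.5·H^(-1/2) = 14 gives H = 9.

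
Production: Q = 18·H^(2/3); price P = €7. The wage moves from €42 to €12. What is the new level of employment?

H* = 343

From P·MP_H = w with MP_H = 12·H^(-1/3), the labor demand is H(w) = (84/w)^(3).
At w = 42: H = 8. At w = 12: H = 343.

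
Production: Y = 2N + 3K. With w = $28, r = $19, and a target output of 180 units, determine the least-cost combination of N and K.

N* = 0, K* = 60

The inputs are perfect substitutes, so the firm uses whichever has the lower cost per unit of output.
Cost per unit of output via N is w/2 = 14; via K it is r/3 = 19/3. K is cheaper.
Producing Y = 180 with K alone: N = 0, K = 60.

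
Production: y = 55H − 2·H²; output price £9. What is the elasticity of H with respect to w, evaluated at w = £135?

ε = -0.375

From P·MP_H = w with MP_H = 55 − 4H, labor demand is H(w) = (55 − w/9)/4.
dH/dw = −1/(36) = -1/36.
At w = 135, H = 10, so ε = (dH/dw)·(w/H) = (-1/36)·(135/10) = -0.375.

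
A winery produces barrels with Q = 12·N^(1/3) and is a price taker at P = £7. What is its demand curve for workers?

N(w) = (28/w)^(3/2)

MP_N = (1/3)·12·N^(-2/3) = 4·N^(-2/3).
Setting P·MP_N = w: 28·N^(-2/3) = w.
Solving for N: N^(-2/3) = w/28, so N = (28/w)^(3/2).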